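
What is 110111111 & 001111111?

AND: 1 only when both bits are 1
  110111111
& 001111111
-----------
  000111111
Decimal: 447 & 127 = 63



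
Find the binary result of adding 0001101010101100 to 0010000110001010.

Add column by column from the right: bit + bit + carry-in; write the sum mod 2, carry 1 when the sum is 2 or 3.
carry:  0000011100010000
        0001101010101100
+       0010000110001010
------------------------
       00011110000110110
(the carry out of the leftmost column, 0, becomes the leading bit)
Decimal check:
  0001101010101100 = 4096 + 2048 + 512 + 128 + 32 + 8 + 4 = 6828
  0010000110001010 = 8192 + 256 + 128 + 8 + 2 = 8586
  6828 + 8586 = 15414, and 00011110000110110 = 8192 + 4096 + 2048 + 1024 + 32 + 16 + 4 + 2 = 15414 ✓



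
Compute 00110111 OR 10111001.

OR: 1 when either bit is 1
  00110111
| 10111001
----------
  10111111
Decimal: 55 | 185 = 191



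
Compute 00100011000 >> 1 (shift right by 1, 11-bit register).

Original: 00100011000 (decimal 280)
Shift right by 1 position
Drop the 1 low bit; fill with zero on the left
Result: 00010001100 (decimal 140)
Equivalent: 280 >> 1 = 280 ÷ 2^1 = 140



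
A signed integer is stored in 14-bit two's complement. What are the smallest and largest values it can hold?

For 14-bit two's complement:
Minimum: -2^13 = -8192
Maximum: 2^13 - 1 = 8191



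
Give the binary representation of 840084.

Using repeated division by 2:
840084 ÷ 2 = 420042 remainder 0
420042 ÷ 2 = 210021 remainder 0
210021 ÷ 2 = 105010 remainder 1
105010 ÷ 2 = 52505 remainder 0
52505 ÷ 2 = 26252 remainder 1
26252 ÷ 2 = 13126 remainder 0
13126 ÷ 2 = 6563 remainder 0
6563 ÷ 2 = 3281 remainder 1
3281 ÷ 2 = 1640 remainder 1
1640 ÷ 2 = 820 remainder 0
820 ÷ 2 = 410 remainder 0
410 ÷ 2 = 205 remainder 0
205 ÷ 2 = 102 remainder 1
102 ÷ 2 = 51 remainder 0
51 ÷ 2 = 25 remainder 1
25 ÷ 2 = 12 remainder 1
12 ÷ 2 = 6 remainder 0
6 ÷ 2 = 3 remainder 0
3 ÷ 2 = 1 remainder 1
1 ÷ 2 = 0 remainder 1
Reading remainders bottom to top: 11001101000110010100



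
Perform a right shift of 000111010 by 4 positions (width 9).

Original: 000111010 (decimal 58)
Shift right by 4 positions
Drop the 4 low bits; fill with zeros on the left
Result: 000000011 (decimal 3)
Equivalent: 58 >> 4 = 58 ÷ 2^4 = 3



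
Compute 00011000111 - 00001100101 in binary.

Method 1 - Direct subtraction (column by column from the right: bit − bit − borrow-in; if negative, add 2 and borrow 1 from the next column):
borrow: 00011000000
        00011000111
-       00001100101
-------------------
        00001100010

Method 2 - Add two's complement:
Two's complement of 00001100101: invert → 11110011010, add 1 → 11110011011
  00011000111
+ 11110011011
-------------
 100001100010  (end carry out of the top bit = 1)
Discarding the end carry: 00001100010
Decimal check:
  00011000111 = 128 + 64 + 4 + 2 + 1 = 199
  00001100101 = 64 + 32 + 4 + 1 = 101
  199 - 101 = 98, and 00001100010 = 64 + 32 + 2 = 98 ✓



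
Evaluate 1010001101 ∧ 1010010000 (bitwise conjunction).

AND: 1 only when both bits are 1
  1010001101
& 1010010000
------------
  1010000000
Decimal: 653 & 656 = 640



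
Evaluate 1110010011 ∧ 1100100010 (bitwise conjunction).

AND: 1 only when both bits are 1
  1110010011
& 1100100010
------------
  1100000010
Decimal: 915 & 802 = 770



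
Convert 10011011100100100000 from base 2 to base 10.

Sum of powers of 2 for each 1-bit:
2^5 + 2^8 + 2^11 + 2^12 + 2^13 + 2^15 + 2^16 + 2^19
= 32 + 256 + 2048 + 4096 + 8192 + 32768 + 65536 + 524288
= 637216



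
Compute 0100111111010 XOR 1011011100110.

XOR: 1 when bits differ
  0100111111010
^ 1011011100110
---------------
  1111100011100
Decimal: 2554 ^ 5862 = 7964



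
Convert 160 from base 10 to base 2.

Using repeated division by 2:
160 ÷ 2 = 80 remainder 0
80 ÷ 2 = 40 remainder 0
40 ÷ 2 = 20 remainder 0
20 ÷ 2 = 10 remainder 0
10 ÷ 2 = 5 remainder 0
5 ÷ 2 = 2 remainder 1
2 ÷ 2 = 1 remainder 0
1 ÷ 2 = 0 remainder 1
Reading remainders bottom to top: 10100000



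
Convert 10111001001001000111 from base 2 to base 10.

Sum of powers of 2 for each 1-bit:
2^0 + 2^1 + 2^2 + 2^6 + 2^9 + 2^12 + 2^15 + 2^16 + 2^17 + 2^19
= 1 + 2 + 4 + 64 + 512 + 4096 + 32768 + 65536 + 131072 + 524288
= 758343



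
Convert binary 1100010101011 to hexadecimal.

Group into 4-bit nibbles from right:
  0001 = 1
  1000 = 8
  1010 = A
  1011 = B
Result: 18AB



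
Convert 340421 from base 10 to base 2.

Using repeated division by 2:
340421 ÷ 2 = 170210 remainder 1
170210 ÷ 2 = 85105 remainder 0
85105 ÷ 2 = 42552 remainder 1
42552 ÷ 2 = 21276 remainder 0
21276 ÷ 2 = 10638 remainder 0
10638 ÷ 2 = 5319 remainder 0
5319 ÷ 2 = 2659 remainder 1
2659 ÷ 2 = 1329 remainder 1
1329 ÷ 2 = 664 remainder 1
664 ÷ 2 = 332 remainder 0
332 ÷ 2 = 166 remainder 0
166 ÷ 2 = 83 remainder 0
83 ÷ 2 = 41 remainder 1
41 ÷ 2 = 20 remainder 1
20 ÷ 2 = 10 remainder 0
10 ÷ 2 = 5 remainder 0
5 ÷ 2 = 2 remainder 1
2 ÷ 2 = 1 remainder 0
1 ÷ 2 = 0 remainder 1
Reading remainders bottom to top: 1010011000111000101



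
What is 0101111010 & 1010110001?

AND: 1 only when both bits are 1
  0101111010
& 1010110001
------------
  0000110000
Decimal: 378 & 689 = 48



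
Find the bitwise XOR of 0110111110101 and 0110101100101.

XOR: 1 when bits differ
  0110111110101
^ 0110101100101
---------------
  0000010010000
Decimal: 3573 ^ 3429 = 144



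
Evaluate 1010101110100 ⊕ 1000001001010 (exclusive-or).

XOR: 1 when bits differ
  1010101110100
^ 1000001001010
---------------
  0010100111110
Decimal: 5492 ^ 4170 = 1342



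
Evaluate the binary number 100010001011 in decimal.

Sum of powers of 2 for each 1-bit:
2^0 + 2^1 + 2^3 + 2^7 + 2^11
= 1 + 2 + 8 + 128 + 2048
= 2187



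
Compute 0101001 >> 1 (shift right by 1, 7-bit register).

Original: 0101001 (decimal 41)
Shift right by 1 position
Drop the 1 low bit; fill with zero on the left
Result: 0010100 (decimal 20)
Equivalent: 41 >> 1 = 41 ÷ 2^1 = 20



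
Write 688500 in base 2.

Using repeated division by 2:
688500 ÷ 2 = 344250 remainder 0
344250 ÷ 2 = 172125 remainder 0
172125 ÷ 2 = 86062 remainder 1
86062 ÷ 2 = 43031 remainder 0
43031 ÷ 2 = 21515 remainder 1
21515 ÷ 2 = 10757 remainder 1
10757 ÷ 2 = 5378 remainder 1
5378 ÷ 2 = 2689 remainder 0
2689 ÷ 2 = 1344 remainder 1
1344 ÷ 2 = 672 remainder 0
672 ÷ 2 = 336 remainder 0
336 ÷ 2 = 168 remainder 0
168 ÷ 2 = 84 remainder 0
84 ÷ 2 = 42 remainder 0
42 ÷ 2 = 21 remainder 0
21 ÷ 2 = 10 remainder 1
10 ÷ 2 = 5 remainder 0
5 ÷ 2 = 2 remainder 1
2 ÷ 2 = 1 remainder 0
1 ÷ 2 = 0 remainder 1
Reading remainders bottom to top: 10101000000101110100



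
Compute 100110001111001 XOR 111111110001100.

XOR: 1 when bits differ
  100110001111001
^ 111111110001100
-----------------
  011001111110101
Decimal: 19577 ^ 32652 = 13301



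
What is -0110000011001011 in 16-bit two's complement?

Original: 0110000011001011
Step 1 - Invert all bits: 1001111100110100
Step 2 - Add 1: 1001111100110101
Verification: 0110000011001011 + 1001111100110101 = 10000000000000000; discarding the end carry (carry out of the top bit) leaves the 16-bit value 0000000000000000, as required for x + (-x)



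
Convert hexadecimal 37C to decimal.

Expand by place value (powers of 16):
Digit values: C = 12
37C = 3 × 16^2 + 7 × 16^1 + 12 × 16^0
= 3 × 256 + 7 × 16 + 12 × 1
= 768 + 112 + 12
= 892



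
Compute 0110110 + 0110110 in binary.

Add column by column from the right: bit + bit + carry-in; write the sum mod 2, carry 1 when the sum is 2 or 3.
carry:  1101100
        0110110
+       0110110
---------------
       01101100
(the carry out of the leftmost column, 0, becomes the leading bit)
Decimal check:
  0110110 = 32 + 16 + 4 + 2 = 54
  0110110 = 32 + 16 + 4 + 2 = 54
  54 + 54 = 108, and 01101100 = 64 + 32 + 8 + 4 = 108 ✓



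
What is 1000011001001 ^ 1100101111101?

XOR: 1 when bits differ
  1000011001001
^ 1100101111101
---------------
  0100110110100
Decimal: 4297 ^ 6525 = 2484



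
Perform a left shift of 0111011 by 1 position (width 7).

Original: 0111011 (decimal 59)
Shift left by 1 position
Append 1 zero on the right
Result: 1110110 (decimal 118)
Equivalent: 59 << 1 = 59 × 2^1 = 118



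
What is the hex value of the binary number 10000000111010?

Group into 4-bit nibbles from right:
  0010 = 2
  0000 = 0
  0011 = 3
  1010 = A
Result: 203A



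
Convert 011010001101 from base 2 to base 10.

Sum of powers of 2 for each 1-bit:
2^0 + 2^2 + 2^3 + 2^7 + 2^9 + 2^10
= 1 + 4 + 8 + 128 + 512 + 1024
= 1677



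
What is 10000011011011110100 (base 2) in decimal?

Sum of powers of 2 for each 1-bit:
2^2 + 2^4 + 2^5 + 2^6 + 2^7 + 2^9 + 2^10 + 2^12 + 2^13 + 2^19
= 4 + 16 + 32 + 64 + 128 + 512 + 1024 + 4096 + 8192 + 524288
= 538356



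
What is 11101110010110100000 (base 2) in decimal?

Sum of powers of 2 for each 1-bit:
2^5 + 2^7 + 2^8 + 2^10 + 2^13 + 2^14 + 2^15 + 2^17 + 2^18 + 2^19
= 32 + 128 + 256 + 1024 + 8192 + 16384 + 32768 + 131072 + 262144 + 524288
= 976288



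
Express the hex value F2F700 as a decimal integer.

Expand by place value (powers of 16):
Digit values: F = 15
F2F700 = 15 × 16^5 + 2 × 16^4 + 15 × 16^3 + 7 × 16^2 + 0 × 16^1 + 0 × 16^0
= 15 × 1048576 + 2 × 65536 + 15 × 4096 + 7 × 256 + 0 × 16 + 0 × 1
= 15728640 + 131072 + 61440 + 1792 + 0 + 0
= 15922944



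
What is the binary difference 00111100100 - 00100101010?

Method 1 - Direct subtraction (column by column from the right: bit − bit − borrow-in; if negative, add 2 and borrow 1 from the next column):
borrow: 00001110100
        00111100100
-       00100101010
-------------------
        00010111010

Method 2 - Add two's complement:
Two's complement of 00100101010: invert → 11011010101, add 1 → 11011010110
  00111100100
+ 11011010110
-------------
 100010111010  (end carry out of the top bit = 1)
Discarding the end carry: 00010111010
Decimal check:
  00111100100 = 256 + 128 + 64 + 32 + 4 = 484
  00100101010 = 256 + 32 + 8 + 2 = 298
  484 - 298 = 186, and 00010111010 = 128 + 32 + 16 + 8 + 2 = 186 ✓



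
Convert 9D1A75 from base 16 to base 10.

Expand by place value (powers of 16):
Digit values: D = 13, A = 10
9D1A75 = 9 × 16^5 + 13 × 16^4 + 1 × 16^3 + 10 × 16^2 + 7 × 16^1 + 5 × 16^0
= 9 × 1048576 + 13 × 65536 + 1 × 4096 + 10 × 256 + 7 × 16 + 5 × 1
= 9437184 + 851968 + 4096 + 2560 + 112 + 5
= 10295925



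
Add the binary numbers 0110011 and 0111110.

Add column by column from the right: bit + bit + carry-in; write the sum mod 2, carry 1 when the sum is 2 or 3.
carry:  1111100
        0110011
+       0111110
---------------
       01110001
(the carry out of the leftmost column, 0, becomes the leading bit)
Decimal check:
  0110011 = 32 + 16 + 2 + 1 = 51
  0111110 = 32 + 16 + 8 + 4 + 2 = 62
  51 + 62 = 113, and 01110001 = 64 + 32 + 16 + 1 = 113 ✓



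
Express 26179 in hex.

Using repeated division by 16 (digits 10–15 are A–F):
26179 ÷ 16 = 1636 remainder 3
1636 ÷ 16 = 102 remainder 4
102 ÷ 16 = 6 remainder 6
6 ÷ 16 = 0 remainder 6
Reading remainders bottom to top: 6643



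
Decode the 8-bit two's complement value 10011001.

Binary: 10011001
Sign bit: 1 (negative)
Invert: 01100110
Add 1:  01100111
Magnitude: 01100111 = 64 + 32 + 4 + 2 + 1 = 103
Value: -103



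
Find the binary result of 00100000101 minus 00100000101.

Method 1 - Direct subtraction (column by column from the right: bit − bit − borrow-in; if negative, add 2 and borrow 1 from the next column):
borrow: 00000000000
        00100000101
-       00100000101
-------------------
        00000000000

Method 2 - Add two's complement:
Two's complement of 00100000101: invert → 11011111010, add 1 → 11011111011
  00100000101
+ 11011111011
-------------
 100000000000  (end carry out of the top bit = 1)
Discarding the end carry: 00000000000
Decimal check:
  00100000101 = 256 + 4 + 1 = 261
  00100000101 = 256 + 4 + 1 = 261
  261 - 261 = 0, and 00000000000 = 0 ✓



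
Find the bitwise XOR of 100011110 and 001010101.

XOR: 1 when bits differ
  100011110
^ 001010101
-----------
  101001011
Decimal: 286 ^ 85 = 331



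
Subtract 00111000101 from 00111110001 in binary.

Method 1 - Direct subtraction (column by column from the right: bit − bit − borrow-in; if negative, add 2 and borrow 1 from the next column):
borrow: 00000011000
        00111110001
-       00111000101
-------------------
        00000101100

Method 2 - Add two's complement:
Two's complement of 00111000101: invert → 11000111010, add 1 → 11000111011
  00111110001
+ 11000111011
-------------
 100000101100  (end carry out of the top bit = 1)
Discarding the end carry: 00000101100
Decimal check:
  00111110001 = 256 + 128 + 64 + 32 + 16 + 1 = 497
  00111000101 = 256 + 128 + 64 + 4 + 1 = 453
  497 - 453 = 44, and 00000101100 = 32 + 8 + 4 = 44 ✓



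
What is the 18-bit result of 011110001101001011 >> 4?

Original: 011110001101001011 (decimal 123723)
Shift right by 4 positions
Drop the 4 low bits; fill with zeros on the left
Result: 000001111000110100 (decimal 7732)
Equivalent: 123723 >> 4 = 123723 ÷ 2^4 = 7732



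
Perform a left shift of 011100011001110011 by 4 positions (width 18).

Original: 011100011001110011 (decimal 116339)
Shift left by 4 positions
Append 4 zeros on the right and drop the 4 high bits that overflow the 18-bit width
Result: 000110011100110000 (decimal 26416)
Equivalent: 116339 << 4 = 116339 × 2^4 = 1861424, truncated to 18 bits = 26416



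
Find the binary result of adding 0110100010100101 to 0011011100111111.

Add column by column from the right: bit + bit + carry-in; write the sum mod 2, carry 1 when the sum is 2 or 3.
carry:  1100000001111110
        0110100010100101
+       0011011100111111
------------------------
       01001111111100100
(the carry out of the leftmost column, 0, becomes the leading bit)
Decimal check:
  0110100010100101 = 16384 + 8192 + 2048 + 128 + 32 + 4 + 1 = 26789
  0011011100111111 = 8192 + 4096 + 1024 + 512 + 256 + 32 + 16 + 8 + 4 + 2 + 1 = 14143
  26789 + 14143 = 40932, and 01001111111100100 = 32768 + 4096 + 2048 + 1024 + 512 + 256 + 128 + 64 + 32 + 4 = 40932 ✓



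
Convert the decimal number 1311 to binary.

Using repeated division by 2:
1311 ÷ 2 = 655 remainder 1
655 ÷ 2 = 327 remainder 1
327 ÷ 2 = 163 remainder 1
163 ÷ 2 = 81 remainder 1
81 ÷ 2 = 40 remainder 1
40 ÷ 2 = 20 remainder 0
20 ÷ 2 = 10 remainder 0
10 ÷ 2 = 5 remainder 0
5 ÷ 2 = 2 remainder 1
2 ÷ 2 = 1 remainder 0
1 ÷ 2 = 0 remainder 1
Reading remainders bottom to top: 10100011111



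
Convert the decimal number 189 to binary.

Using repeated division by 2:
189 ÷ 2 = 94 remainder 1
94 ÷ 2 = 47 remainder 0
47 ÷ 2 = 23 remainder 1
23 ÷ 2 = 11 remainder 1
11 ÷ 2 = 5 remainder 1
5 ÷ 2 = 2 remainder 1
2 ÷ 2 = 1 remainder 0
1 ÷ 2 = 0 remainder 1
Reading remainders bottom to top: 10111101



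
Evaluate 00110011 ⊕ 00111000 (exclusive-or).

XOR: 1 when bits differ
  00110011
^ 00111000
----------
  00001011
Decimal: 51 ^ 56 = 11



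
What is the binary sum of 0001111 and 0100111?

Add column by column from the right: bit + bit + carry-in; write the sum mod 2, carry 1 when the sum is 2 or 3.
carry:  0011110
        0001111
+       0100111
---------------
       00110110
(the carry out of the leftmost column, 0, becomes the leading bit)
Decimal check:
  0001111 = 8 + 4 + 2 + 1 = 15
  0100111 = 32 + 4 + 2 + 1 = 39
  15 + 39 = 54, and 00110110 = 32 + 16 + 4 + 2 = 54 ✓



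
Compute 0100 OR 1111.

OR: 1 when either bit is 1
  0100
| 1111
------
  1111
Decimal: 4 | 15 = 15



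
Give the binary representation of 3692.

Using repeated division by 2:
3692 ÷ 2 = 1846 remainder 0
1846 ÷ 2 = 923 remainder 0
923 ÷ 2 = 461 remainder 1
461 ÷ 2 = 230 remainder 1
230 ÷ 2 = 115 remainder 0
115 ÷ 2 = 57 remainder 1
57 ÷ 2 = 28 remainder 1
28 ÷ 2 = 14 remainder 0
14 ÷ 2 = 7 remainder 0
7 ÷ 2 = 3 remainder 1
3 ÷ 2 = 1 remainder 1
1 ÷ 2 = 0 remainder 1
Reading remainders bottom to top: 111001101100



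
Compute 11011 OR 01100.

OR: 1 when either bit is 1
  11011
| 01100
-------
  11111
Decimal: 27 | 12 = 31



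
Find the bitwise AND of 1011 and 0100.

AND: 1 only when both bits are 1
  1011
& 0100
------
  0000
Decimal: 11 & 4 = 0



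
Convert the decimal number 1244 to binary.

Using repeated division by 2:
1244 ÷ 2 = 622 remainder 0
622 ÷ 2 = 311 remainder 0
311 ÷ 2 = 155 remainder 1
155 ÷ 2 = 77 remainder 1
77 ÷ 2 = 38 remainder 1
38 ÷ 2 = 19 remainder 0
19 ÷ 2 = 9 remainder 1
9 ÷ 2 = 4 remainder 1
4 ÷ 2 = 2 remainder 0
2 ÷ 2 = 1 remainder 0
1 ÷ 2 = 0 remainder 1
Reading remainders bottom to top: 10011011100



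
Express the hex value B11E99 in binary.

Convert each hex digit to 4 bits:
  B = 1011
  1 = 0001
  1 = 0001
  E = 1110
  9 = 1001
  9 = 1001
Concatenate: 101100010001111010011001



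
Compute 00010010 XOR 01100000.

XOR: 1 when bits differ
  00010010
^ 01100000
----------
  01110010
Decimal: 18 ^ 96 = 114



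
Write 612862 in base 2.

Using repeated division by 2:
612862 ÷ 2 = 306431 remainder 0
306431 ÷ 2 = 153215 remainder 1
153215 ÷ 2 = 76607 remainder 1
76607 ÷ 2 = 38303 remainder 1
38303 ÷ 2 = 19151 remainder 1
19151 ÷ 2 = 9575 remainder 1
9575 ÷ 2 = 4787 remainder 1
4787 ÷ 2 = 2393 remainder 1
2393 ÷ 2 = 1196 remainder 1
1196 ÷ 2 = 598 remainder 0
598 ÷ 2 = 299 remainder 0
299 ÷ 2 = 149 remainder 1
149 ÷ 2 = 74 remainder 1
74 ÷ 2 = 37 remainder 0
37 ÷ 2 = 18 remainder 1
18 ÷ 2 = 9 remainder 0
9 ÷ 2 = 4 remainder 1
4 ÷ 2 = 2 remainder 0
2 ÷ 2 = 1 remainder 0
1 ÷ 2 = 0 remainder 1
Reading remainders bottom to top: 10010101100111111110



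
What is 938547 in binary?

Using repeated division by 2:
938547 ÷ 2 = 469273 remainder 1
469273 ÷ 2 = 234636 remainder 1
234636 ÷ 2 = 117318 remainder 0
117318 ÷ 2 = 58659 remainder 0
58659 ÷ 2 = 29329 remainder 1
29329 ÷ 2 = 14664 remainder 1
14664 ÷ 2 = 7332 remainder 0
7332 ÷ 2 = 3666 remainder 0
3666 ÷ 2 = 1833 remainder 0
1833 ÷ 2 = 916 remainder 1
916 ÷ 2 = 458 remainder 0
458 ÷ 2 = 229 remainder 0
229 ÷ 2 = 114 remainder 1
114 ÷ 2 = 57 remainder 0
57 ÷ 2 = 28 remainder 1
28 ÷ 2 = 14 remainder 0
14 ÷ 2 = 7 remainder 0
7 ÷ 2 = 3 remainder 1
3 ÷ 2 = 1 remainder 1
1 ÷ 2 = 0 remainder 1
Reading remainders bottom to top: 11100101001000110011



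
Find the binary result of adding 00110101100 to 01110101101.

Add column by column from the right: bit + bit + carry-in; write the sum mod 2, carry 1 when the sum is 2 or 3.
carry:  11101011000
        00110101100
+       01110101101
-------------------
       010101011001
(the carry out of the leftmost column, 0, becomes the leading bit)
Decimal check:
  00110101100 = 256 + 128 + 32 + 8 + 4 = 428
  01110101101 = 512 + 256 + 128 + 32 + 8 + 4 + 1 = 941
  428 + 941 = 1369, and 010101011001 = 1024 + 256 + 64 + 16 + 8 + 1 = 1369 ✓



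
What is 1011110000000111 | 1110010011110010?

OR: 1 when either bit is 1
  1011110000000111
| 1110010011110010
------------------
  1111110011110111
Decimal: 48135 | 58610 = 64759



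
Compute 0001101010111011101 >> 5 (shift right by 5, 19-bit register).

Original: 0001101010111011101 (decimal 54749)
Shift right by 5 positions
Drop the 5 low bits; fill with zeros on the left
Result: 0000000011010101110 (decimal 1710)
Equivalent: 54749 >> 5 = 54749 ÷ 2^5 = 1710



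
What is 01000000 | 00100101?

OR: 1 when either bit is 1
  01000000
| 00100101
----------
  01100101
Decimal: 64 | 37 = 101



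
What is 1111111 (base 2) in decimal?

Sum of powers of 2 for each 1-bit:
2^0 + 2^1 + 2^2 + 2^3 + 2^4 + 2^5 + 2^6
= 1 + 2 + 4 + 8 + 16 + 32 + 64
= 127



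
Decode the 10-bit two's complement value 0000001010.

Binary: 0000001010
Sign bit: 0 (non-negative)
Read directly as an unsigned value:
0000001010 = 8 + 2 = 10
Value: 10



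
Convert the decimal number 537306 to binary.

Using repeated division by 2:
537306 ÷ 2 = 268653 remainder 0
268653 ÷ 2 = 134326 remainder 1
134326 ÷ 2 = 67163 remainder 0
67163 ÷ 2 = 33581 remainder 1
33581 ÷ 2 = 16790 remainder 1
16790 ÷ 2 = 8395 remainder 0
8395 ÷ 2 = 4197 remainder 1
4197 ÷ 2 = 2098 remainder 1
2098 ÷ 2 = 1049 remainder 0
1049 ÷ 2 = 524 remainder 1
524 ÷ 2 = 262 remainder 0
262 ÷ 2 = 131 remainder 0
131 ÷ 2 = 65 remainder 1
65 ÷ 2 = 32 remainder 1
32 ÷ 2 = 16 remainder 0
16 ÷ 2 = 8 remainder 0
8 ÷ 2 = 4 remainder 0
4 ÷ 2 = 2 remainder 0
2 ÷ 2 = 1 remainder 0
1 ÷ 2 = 0 remainder 1
Reading remainders bottom to top: 10000011001011011010



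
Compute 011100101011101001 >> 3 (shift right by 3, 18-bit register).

Original: 011100101011101001 (decimal 117481)
Shift right by 3 positions
Drop the 3 low bits; fill with zeros on the left
Result: 000011100101011101 (decimal 14685)
Equivalent: 117481 >> 3 = 117481 ÷ 2^3 = 14685



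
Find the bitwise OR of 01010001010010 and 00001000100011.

OR: 1 when either bit is 1
  01010001010010
| 00001000100011
----------------
  01011001110011
Decimal: 5202 | 547 = 5747



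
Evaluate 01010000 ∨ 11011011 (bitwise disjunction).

OR: 1 when either bit is 1
  01010000
| 11011011
----------
  11011011
Decimal: 80 | 219 = 219



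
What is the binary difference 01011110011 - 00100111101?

Method 1 - Direct subtraction (column by column from the right: bit − bit − borrow-in; if negative, add 2 and borrow 1 from the next column):
borrow: 01001111000
        01011110011
-       00100111101
-------------------
        00110110110

Method 2 - Add two's complement:
Two's complement of 00100111101: invert → 11011000010, add 1 → 11011000011
  01011110011
+ 11011000011
-------------
 100110110110  (end carry out of the top bit = 1)
Discarding the end carry: 00110110110
Decimal check:
  01011110011 = 512 + 128 + 64 + 32 + 16 + 2 + 1 = 755
  00100111101 = 256 + 32 + 16 + 8 + 4 + 1 = 317
  755 - 317 = 438, and 00110110110 = 256 + 128 + 32 + 16 + 4 + 2 = 438 ✓



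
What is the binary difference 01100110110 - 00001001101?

Method 1 - Direct subtraction (column by column from the right: bit − bit − borrow-in; if negative, add 2 and borrow 1 from the next column):
borrow: 00110010010
        01100110110
-       00001001101
-------------------
        01011101001

Method 2 - Add two's complement:
Two's complement of 00001001101: invert → 11110110010, add 1 → 11110110011
  01100110110
+ 11110110011
-------------
 101011101001  (end carry out of the top bit = 1)
Discarding the end carry: 01011101001
Decimal check:
  01100110110 = 512 + 256 + 32 + 16 + 4 + 2 = 822
  00001001101 = 64 + 8 + 4 + 1 = 77
  822 - 77 = 745, and 01011101001 = 512 + 128 + 64 + 32 + 8 + 1 = 745 ✓



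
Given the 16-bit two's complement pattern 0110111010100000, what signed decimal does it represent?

Binary: 0110111010100000
Sign bit: 0 (non-negative)
Read directly as an unsigned value:
0110111010100000 = 16384 + 8192 + 2048 + 1024 + 512 + 128 + 32 = 28320
Value: 28320



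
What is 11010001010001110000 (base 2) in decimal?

Sum of powers of 2 for each 1-bit:
2^4 + 2^5 + 2^6 + 2^10 + 2^12 + 2^16 + 2^18 + 2^19
= 16 + 32 + 64 + 1024 + 4096 + 65536 + 262144 + 524288
= 857200



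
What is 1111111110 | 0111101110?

OR: 1 when either bit is 1
  1111111110
| 0111101110
------------
  1111111110
Decimal: 1022 | 494 = 1022



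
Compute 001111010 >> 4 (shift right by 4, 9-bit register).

Original: 001111010 (decimal 122)
Shift right by 4 positions
Drop the 4 low bits; fill with zeros on the left
Result: 000000111 (decimal 7)
Equivalent: 122 >> 4 = 122 ÷ 2^4 = 7



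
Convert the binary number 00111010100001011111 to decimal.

Sum of powers of 2 for each 1-bit:
2^0 + 2^1 + 2^2 + 2^3 + 2^4 + 2^6 + 2^11 + 2^13 + 2^15 + 2^16 + 2^17
= 1 + 2 + 4 + 8 + 16 + 64 + 2048 + 8192 + 32768 + 65536 + 131072
= 239711



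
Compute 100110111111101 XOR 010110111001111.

XOR: 1 when bits differ
  100110111111101
^ 010110111001111
-----------------
  110000000110010
Decimal: 19965 ^ 11727 = 24626



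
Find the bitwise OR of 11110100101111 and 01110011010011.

OR: 1 when either bit is 1
  11110100101111
| 01110011010011
----------------
  11110111111111
Decimal: 15663 | 7379 = 15871



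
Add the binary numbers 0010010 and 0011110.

Add column by column from the right: bit + bit + carry-in; write the sum mod 2, carry 1 when the sum is 2 or 3.
carry:  0111100
        0010010
+       0011110
---------------
       00110000
(the carry out of the leftmost column, 0, becomes the leading bit)
Decimal check:
  0010010 = 16 + 2 = 18
  0011110 = 16 + 8 + 4 + 2 = 30
  18 + 30 = 48, and 00110000 = 32 + 16 = 48 ✓



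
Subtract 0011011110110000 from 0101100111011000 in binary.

Method 1 - Direct subtraction (column by column from the right: bit − bit − borrow-in; if negative, add 2 and borrow 1 from the next column):
borrow: 0100110001000000
        0101100111011000
-       0011011110110000
------------------------
        0010001000101000

Method 2 - Add two's complement:
Two's complement of 0011011110110000: invert → 1100100001001111, add 1 → 1100100001010000
  0101100111011000
+ 1100100001010000
------------------
 10010001000101000  (end carry out of the top bit = 1)
Discarding the end carry: 0010001000101000
Decimal check:
  0101100111011000 = 16384 + 4096 + 2048 + 256 + 128 + 64 + 16 + 8 = 23000
  0011011110110000 = 8192 + 4096 + 1024 + 512 + 256 + 128 + 32 + 16 = 14256
  23000 - 14256 = 8744, and 0010001000101000 = 8192 + 512 + 32 + 8 = 8744 ✓



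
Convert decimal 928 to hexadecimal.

Using repeated division by 16 (digits 10–15 are A–F):
928 ÷ 16 = 58 remainder 0
58 ÷ 16 = 3 remainder 10 (A)
3 ÷ 16 = 0 remainder 3
Reading remainders bottom to top: 3A0



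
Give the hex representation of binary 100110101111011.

Group into 4-bit nibbles from right:
  0100 = 4
  1101 = D
  0111 = 7
  1011 = B
Result: 4D7B



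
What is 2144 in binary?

Using repeated division by 2:
2144 ÷ 2 = 1072 remainder 0
1072 ÷ 2 = 536 remainder 0
536 ÷ 2 = 268 remainder 0
268 ÷ 2 = 134 remainder 0
134 ÷ 2 = 67 remainder 0
67 ÷ 2 = 33 remainder 1
33 ÷ 2 = 16 remainder 1
16 ÷ 2 = 8 remainder 0
8 ÷ 2 = 4 remainder 0
4 ÷ 2 = 2 remainder 0
2 ÷ 2 = 1 remainder 0
1 ÷ 2 = 0 remainder 1
Reading remainders bottom to top: 100001100000



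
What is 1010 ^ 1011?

XOR: 1 when bits differ
  1010
^ 1011
------
  0001
Decimal: 10 ^ 11 = 1



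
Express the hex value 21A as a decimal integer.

Expand by place value (powers of 16):
Digit values: A = 10
21A = 2 × 16^2 + 1 × 16^1 + 10 × 16^0
= 2 × 256 + 1 × 16 + 10 × 1
= 512 + 16 + 10
= 538



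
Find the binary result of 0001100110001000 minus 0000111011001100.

Method 1 - Direct subtraction (column by column from the right: bit − bit − borrow-in; if negative, add 2 and borrow 1 from the next column):
borrow: 0001110111111000
        0001100110001000
-       0000111011001100
------------------------
        0000101010111100

Method 2 - Add two's complement:
Two's complement of 0000111011001100: invert → 1111000100110011, add 1 → 1111000100110100
  0001100110001000
+ 1111000100110100
------------------
 10000101010111100  (end carry out of the top bit = 1)
Discarding the end carry: 0000101010111100
Decimal check:
  0001100110001000 = 4096 + 2048 + 256 + 128 + 8 = 6536
  0000111011001100 = 2048 + 1024 + 512 + 128 + 64 + 8 + 4 = 3788
  6536 - 3788 = 2748, and 0000101010111100 = 2048 + 512 + 128 + 32 + 16 + 8 + 4 = 2748 ✓



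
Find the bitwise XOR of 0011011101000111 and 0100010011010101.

XOR: 1 when bits differ
  0011011101000111
^ 0100010011010101
------------------
  0111001110010010
Decimal: 14151 ^ 17621 = 29586



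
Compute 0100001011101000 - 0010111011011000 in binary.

Method 1 - Direct subtraction (column by column from the right: bit − bit − borrow-in; if negative, add 2 and borrow 1 from the next column):
borrow: 0111100000100000
        0100001011101000
-       0010111011011000
------------------------
        0001010000010000

Method 2 - Add two's complement:
Two's complement of 0010111011011000: invert → 1101000100100111, add 1 → 1101000100101000
  0100001011101000
+ 1101000100101000
------------------
 10001010000010000  (end carry out of the top bit = 1)
Discarding the end carry: 0001010000010000
Decimal check:
  0100001011101000 = 16384 + 512 + 128 + 64 + 32 + 8 = 17128
  0010111011011000 = 8192 + 2048 + 1024 + 512 + 128 + 64 + 16 + 8 = 11992
  17128 - 11992 = 5136, and 0001010000010000 = 4096 + 1024 + 16 = 5136 ✓



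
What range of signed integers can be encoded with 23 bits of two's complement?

For 23-bit two's complement:
Minimum: -2^22 = -4194304
Maximum: 2^22 - 1 = 4194303



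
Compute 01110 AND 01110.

AND: 1 only when both bits are 1
  01110
& 01110
-------
  01110
Decimal: 14 & 14 = 14



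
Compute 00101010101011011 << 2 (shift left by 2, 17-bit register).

Original: 00101010101011011 (decimal 21851)
Shift left by 2 positions
Append 2 zeros on the right
Result: 10101010101101100 (decimal 87404)
Equivalent: 21851 << 2 = 21851 × 2^2 = 87404



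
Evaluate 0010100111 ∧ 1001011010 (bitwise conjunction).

AND: 1 only when both bits are 1
  0010100111
& 1001011010
------------
  0000000010
Decimal: 167 & 602 = 2



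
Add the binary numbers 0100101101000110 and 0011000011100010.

Add column by column from the right: bit + bit + carry-in; write the sum mod 2, carry 1 when the sum is 2 or 3.
carry:  0000011110001100
        0100101101000110
+       0011000011100010
------------------------
       00111110000101000
(the carry out of the leftmost column, 0, becomes the leading bit)
Decimal check:
  0100101101000110 = 16384 + 2048 + 512 + 256 + 64 + 4 + 2 = 19270
  0011000011100010 = 8192 + 4096 + 128 + 64 + 32 + 2 = 12514
  19270 + 12514 = 31784, and 00111110000101000 = 16384 + 8192 + 4096 + 2048 + 1024 + 32 + 8 = 31784 ✓



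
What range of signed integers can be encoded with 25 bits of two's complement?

For 25-bit two's complement:
Minimum: -2^24 = -16777216
Maximum: 2^24 - 1 = 16777215



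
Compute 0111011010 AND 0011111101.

AND: 1 only when both bits are 1
  0111011010
& 0011111101
------------
  0011011000
Decimal: 474 & 253 = 216



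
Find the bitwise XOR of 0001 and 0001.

XOR: 1 when bits differ
  0001
^ 0001
------
  0000
Decimal: 1 ^ 1 = 0



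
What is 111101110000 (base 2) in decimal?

Sum of powers of 2 for each 1-bit:
2^4 + 2^5 + 2^6 + 2^8 + 2^9 + 2^10 + 2^11
= 16 + 32 + 64 + 256 + 512 + 1024 + 2048
= 3952



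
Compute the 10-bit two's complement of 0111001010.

Original: 0111001010
Step 1 - Invert all bits: 1000110101
Step 2 - Add 1: 1000110110
Verification: 0111001010 + 1000110110 = 10000000000; discarding the end carry (carry out of the top bit) leaves the 10-bit value 0000000000, as required for x + (-x)



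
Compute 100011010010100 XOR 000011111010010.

XOR: 1 when bits differ
  100011010010100
^ 000011111010010
-----------------
  100000101000110
Decimal: 18068 ^ 2002 = 16710



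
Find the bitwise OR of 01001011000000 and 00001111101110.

OR: 1 when either bit is 1
  01001011000000
| 00001111101110
----------------
  01001111101110
Decimal: 4800 | 1006 = 5102



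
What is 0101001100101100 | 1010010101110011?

OR: 1 when either bit is 1
  0101001100101100
| 1010010101110011
------------------
  1111011101111111
Decimal: 21292 | 42355 = 63359



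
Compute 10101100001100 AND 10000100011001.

AND: 1 only when both bits are 1
  10101100001100
& 10000100011001
----------------
  10000100001000
Decimal: 11020 & 8473 = 8456



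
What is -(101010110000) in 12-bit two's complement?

Original (sign bit 1, negative): 101010110000
Step 1 - Invert all bits: 010101001111
Step 2 - Add 1: 010101010000
Verification: 101010110000 + 010101010000 = 1000000000000; discarding the end carry (carry out of the top bit) leaves the 12-bit value 000000000000, as required for x + (-x)



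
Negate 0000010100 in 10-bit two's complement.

Original: 0000010100
Step 1 - Invert all bits: 1111101011
Step 2 - Add 1: 1111101100
Verification: 0000010100 + 1111101100 = 10000000000; discarding the end carry (carry out of the top bit) leaves the 10-bit value 0000000000, as required for x + (-x)



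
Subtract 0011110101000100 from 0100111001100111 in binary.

Method 1 - Direct subtraction (column by column from the right: bit − bit − borrow-in; if negative, add 2 and borrow 1 from the next column):
borrow: 0110001000000000
        0100111001100111
-       0011110101000100
------------------------
        0001000100100011

Method 2 - Add two's complement:
Two's complement of 0011110101000100: invert → 1100001010111011, add 1 → 1100001010111100
  0100111001100111
+ 1100001010111100
------------------
 10001000100100011  (end carry out of the top bit = 1)
Discarding the end carry: 0001000100100011
Decimal check:
  0100111001100111 = 16384 + 2048 + 1024 + 512 + 64 + 32 + 4 + 2 + 1 = 20071
  0011110101000100 = 8192 + 4096 + 2048 + 1024 + 256 + 64 + 4 = 15684
  20071 - 15684 = 4387, and 0001000100100011 = 4096 + 256 + 32 + 2 + 1 = 4387 ✓



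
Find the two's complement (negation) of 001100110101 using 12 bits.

Original: 001100110101
Step 1 - Invert all bits: 110011001010
Step 2 - Add 1: 110011001011
Verification: 001100110101 + 110011001011 = 1000000000000; discarding the end carry (carry out of the top bit) leaves the 12-bit value 000000000000, as required for x + (-x)



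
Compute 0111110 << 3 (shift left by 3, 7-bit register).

Original: 0111110 (decimal 62)
Shift left by 3 positions
Append 3 zeros on the right and drop the 3 high bits that overflow the 7-bit width
Result: 1110000 (decimal 112)
Equivalent: 62 << 3 = 62 × 2^3 = 496, truncated to 7 bits = 112



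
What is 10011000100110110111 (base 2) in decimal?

Sum of powers of 2 for each 1-bit:
2^0 + 2^1 + 2^2 + 2^4 + 2^5 + 2^7 + 2^8 + 2^11 + 2^15 + 2^16 + 2^19
= 1 + 2 + 4 + 16 + 32 + 128 + 256 + 2048 + 32768 + 65536 + 524288
= 625079



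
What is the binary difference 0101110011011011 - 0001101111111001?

Method 1 - Direct subtraction (column by column from the right: bit − bit − borrow-in; if negative, add 2 and borrow 1 from the next column):
borrow: 0000011111000000
        0101110011011011
-       0001101111111001
------------------------
        0100000011100010

Method 2 - Add two's complement:
Two's complement of 0001101111111001: invert → 1110010000000110, add 1 → 1110010000000111
  0101110011011011
+ 1110010000000111
------------------
 10100000011100010  (end carry out of the top bit = 1)
Discarding the end carry: 0100000011100010
Decimal check:
  0101110011011011 = 16384 + 4096 + 2048 + 1024 + 128 + 64 + 16 + 8 + 2 + 1 = 23771
  0001101111111001 = 4096 + 2048 + 512 + 256 + 128 + 64 + 32 + 16 + 8 + 1 = 7161
  23771 - 7161 = 16610, and 0100000011100010 = 16384 + 128 + 64 + 32 + 2 = 16610 ✓



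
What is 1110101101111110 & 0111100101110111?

AND: 1 only when both bits are 1
  1110101101111110
& 0111100101110111
------------------
  0110100101110110
Decimal: 60286 & 31095 = 26998



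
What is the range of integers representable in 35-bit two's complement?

For 35-bit two's complement:
Minimum: -2^34 = -17179869184
Maximum: 2^34 - 1 = 17179869183



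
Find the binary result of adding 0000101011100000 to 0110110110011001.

Add column by column from the right: bit + bit + carry-in; write the sum mod 2, carry 1 when the sum is 2 or 3.
carry:  0001111100000000
        0000101011100000
+       0110110110011001
------------------------
       00111100001111001
(the carry out of the leftmost column, 0, becomes the leading bit)
Decimal check:
  0000101011100000 = 2048 + 512 + 128 + 64 + 32 = 2784
  0110110110011001 = 16384 + 8192 + 2048 + 1024 + 256 + 128 + 16 + 8 + 1 = 28057
  2784 + 28057 = 30841, and 00111100001111001 = 16384 + 8192 + 4096 + 2048 + 64 + 32 + 16 + 8 + 1 = 30841 ✓



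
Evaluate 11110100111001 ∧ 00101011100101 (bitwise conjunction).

AND: 1 only when both bits are 1
  11110100111001
& 00101011100101
----------------
  00100000100001
Decimal: 15673 & 2789 = 2081



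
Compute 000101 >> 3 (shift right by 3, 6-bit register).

Original: 000101 (decimal 5)
Shift right by 3 positions
Drop the 3 low bits; fill with zeros on the left
Result: 000000 (decimal 0)
Equivalent: 5 >> 3 = 5 ÷ 2^3 = 0



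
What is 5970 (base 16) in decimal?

Expand by place value (powers of 16):
5970 = 5 × 16^3 + 9 × 16^2 + 7 × 16^1 + 0 × 16^0
= 5 × 4096 + 9 × 256 + 7 × 16 + 0 × 1
= 20480 + 2304 + 112 + 0
= 22896



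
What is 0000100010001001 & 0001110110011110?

AND: 1 only when both bits are 1
  0000100010001001
& 0001110110011110
------------------
  0000100010001000
Decimal: 2185 & 7582 = 2184



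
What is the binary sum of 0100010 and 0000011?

Add column by column from the right: bit + bit + carry-in; write the sum mod 2, carry 1 when the sum is 2 or 3.
carry:  0000100
        0100010
+       0000011
---------------
       00100101
(the carry out of the leftmost column, 0, becomes the leading bit)
Decimal check:
  0100010 = 32 + 2 = 34
  0000011 = 2 + 1 = 3
  34 + 3 = 37, and 00100101 = 32 + 4 + 1 = 37 ✓



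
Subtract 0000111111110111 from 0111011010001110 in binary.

Method 1 - Direct subtraction (column by column from the right: bit − bit − borrow-in; if negative, add 2 and borrow 1 from the next column):
borrow: 0001111111101110
        0111011010001110
-       0000111111110111
------------------------
        0110011010010111

Method 2 - Add two's complement:
Two's complement of 0000111111110111: invert → 1111000000001000, add 1 → 1111000000001001
  0111011010001110
+ 1111000000001001
------------------
 10110011010010111  (end carry out of the top bit = 1)
Discarding the end carry: 0110011010010111
Decimal check:
  0111011010001110 = 16384 + 8192 + 4096 + 1024 + 512 + 128 + 8 + 4 + 2 = 30350
  0000111111110111 = 2048 + 1024 + 512 + 256 + 128 + 64 + 32 + 16 + 4 + 2 + 1 = 4087
  30350 - 4087 = 26263, and 0110011010010111 = 16384 + 8192 + 1024 + 512 + 128 + 16 + 4 + 2 + 1 = 26263 ✓



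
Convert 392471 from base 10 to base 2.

Using repeated division by 2:
392471 ÷ 2 = 196235 remainder 1
196235 ÷ 2 = 98117 remainder 1
98117 ÷ 2 = 49058 remainder 1
49058 ÷ 2 = 24529 remainder 0
24529 ÷ 2 = 12264 remainder 1
12264 ÷ 2 = 6132 remainder 0
6132 ÷ 2 = 3066 remainder 0
3066 ÷ 2 = 1533 remainder 0
1533 ÷ 2 = 766 remainder 1
766 ÷ 2 = 383 remainder 0
383 ÷ 2 = 191 remainder 1
191 ÷ 2 = 95 remainder 1
95 ÷ 2 = 47 remainder 1
47 ÷ 2 = 23 remainder 1
23 ÷ 2 = 11 remainder 1
11 ÷ 2 = 5 remainder 1
5 ÷ 2 = 2 remainder 1
2 ÷ 2 = 1 remainder 0
1 ÷ 2 = 0 remainder 1
Reading remainders bottom to top: 1011111110100010111



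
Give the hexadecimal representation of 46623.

Using repeated division by 16 (digits 10–15 are A–F):
46623 ÷ 16 = 2913 remainder 15 (F)
2913 ÷ 16 = 182 remainder 1
182 ÷ 16 = 11 remainder 6
11 ÷ 16 = 0 remainder 11 (B)
Reading remainders bottom to top: B61F



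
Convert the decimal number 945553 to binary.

Using repeated division by 2:
945553 ÷ 2 = 472776 remainder 1
472776 ÷ 2 = 236388 remainder 0
236388 ÷ 2 = 118194 remainder 0
118194 ÷ 2 = 59097 remainder 0
59097 ÷ 2 = 29548 remainder 1
29548 ÷ 2 = 14774 remainder 0
14774 ÷ 2 = 7387 remainder 0
7387 ÷ 2 = 3693 remainder 1
3693 ÷ 2 = 1846 remainder 1
1846 ÷ 2 = 923 remainder 0
923 ÷ 2 = 461 remainder 1
461 ÷ 2 = 230 remainder 1
230 ÷ 2 = 115 remainder 0
115 ÷ 2 = 57 remainder 1
57 ÷ 2 = 28 remainder 1
28 ÷ 2 = 14 remainder 0
14 ÷ 2 = 7 remainder 0
7 ÷ 2 = 3 remainder 1
3 ÷ 2 = 1 remainder 1
1 ÷ 2 = 0 remainder 1
Reading remainders bottom to top: 11100110110110010001



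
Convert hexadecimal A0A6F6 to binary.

Convert each hex digit to 4 bits:
  A = 1010
  0 = 0000
  A = 1010
  6 = 0110
  F = 1111
  6 = 0110
Concatenate: 101000001010011011110110

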